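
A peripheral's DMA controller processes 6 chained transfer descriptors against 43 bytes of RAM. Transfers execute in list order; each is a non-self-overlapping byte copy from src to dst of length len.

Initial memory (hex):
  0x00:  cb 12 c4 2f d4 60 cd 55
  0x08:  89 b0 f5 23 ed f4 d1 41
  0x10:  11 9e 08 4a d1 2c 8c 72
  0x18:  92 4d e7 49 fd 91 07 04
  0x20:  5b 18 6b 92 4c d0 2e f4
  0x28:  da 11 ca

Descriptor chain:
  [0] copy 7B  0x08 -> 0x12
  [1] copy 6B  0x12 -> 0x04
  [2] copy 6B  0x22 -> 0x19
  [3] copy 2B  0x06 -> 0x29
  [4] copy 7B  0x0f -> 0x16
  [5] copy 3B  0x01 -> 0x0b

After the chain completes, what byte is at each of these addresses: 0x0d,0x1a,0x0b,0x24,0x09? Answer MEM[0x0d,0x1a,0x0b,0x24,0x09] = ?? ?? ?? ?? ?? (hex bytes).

[0] 0x08->0x12 len=7 : 89 b0 f5 23 ed f4 d1
[1] 0x12->0x04 len=6 : 89 b0 f5 23 ed f4
[2] 0x22->0x19 len=6 : 6b 92 4c d0 2e f4
[3] 0x06->0x29 len=2 : f5 23
[4] 0x0f->0x16 len=7 : 41 11 9e 89 b0 f5 23
[5] 0x01->0x0b len=3 : 12 c4 2f
query mem[0x0d]=0x2f, mem[0x1a]=0xb0, mem[0x0b]=0x12, mem[0x24]=0x4c, mem[0x09]=0xf4

MEM[0x0d,0x1a,0x0b,0x24,0x09] = 2f b0 12 4c f4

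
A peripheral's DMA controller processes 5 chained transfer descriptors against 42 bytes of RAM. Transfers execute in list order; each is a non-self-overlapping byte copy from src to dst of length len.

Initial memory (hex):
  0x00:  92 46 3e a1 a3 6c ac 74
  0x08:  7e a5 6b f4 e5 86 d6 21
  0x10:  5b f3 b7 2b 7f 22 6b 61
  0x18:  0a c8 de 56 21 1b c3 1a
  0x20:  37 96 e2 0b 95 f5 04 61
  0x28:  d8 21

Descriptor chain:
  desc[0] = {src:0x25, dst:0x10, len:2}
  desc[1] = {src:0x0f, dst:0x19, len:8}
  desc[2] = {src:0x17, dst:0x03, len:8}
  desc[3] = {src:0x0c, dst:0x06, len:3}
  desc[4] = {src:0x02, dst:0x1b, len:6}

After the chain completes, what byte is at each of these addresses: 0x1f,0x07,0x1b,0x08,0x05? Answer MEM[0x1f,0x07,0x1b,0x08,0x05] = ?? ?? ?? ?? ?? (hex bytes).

MEM[0x1f,0x07,0x1b,0x08,0x05] = e5 86 3e d6 21

#0 dst[0x10+2] := {0xf5,0x04}
#1 dst[0x19+8] := {0x21,0xf5,0x04,0xb7,0x2b,0x7f,0x22,0x6b}
#2 dst[0x03+8] := {0x61,0x0a,0x21,0xf5,0x04,0xb7,0x2b,0x7f}
#3 dst[0x06+3] := {0xe5,0x86,0xd6}
#4 dst[0x1b+6] := {0x3e,0x61,0x0a,0x21,0xe5,0x86}
query mem[0x1f]=0xe5, mem[0x07]=0x86, mem[0x1b]=0x3e, mem[0x08]=0xd6, mem[0x05]=0x21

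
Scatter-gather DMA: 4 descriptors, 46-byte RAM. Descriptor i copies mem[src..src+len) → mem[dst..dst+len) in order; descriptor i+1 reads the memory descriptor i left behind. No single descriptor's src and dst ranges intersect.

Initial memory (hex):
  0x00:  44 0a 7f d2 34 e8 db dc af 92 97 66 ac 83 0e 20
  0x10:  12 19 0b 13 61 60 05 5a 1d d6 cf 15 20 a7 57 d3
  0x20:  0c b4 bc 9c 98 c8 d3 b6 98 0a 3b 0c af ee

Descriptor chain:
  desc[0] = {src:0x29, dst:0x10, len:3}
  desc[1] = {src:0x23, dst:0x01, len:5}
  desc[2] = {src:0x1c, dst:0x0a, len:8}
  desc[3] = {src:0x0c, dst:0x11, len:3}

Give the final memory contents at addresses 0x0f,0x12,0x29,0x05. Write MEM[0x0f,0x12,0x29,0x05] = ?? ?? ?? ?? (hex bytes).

D0: mem[0x10..0x12] <- [0a 3b 0c]
D1: mem[0x01..0x05] <- [9c 98 c8 d3 b6]
D2: mem[0x0a..0x11] <- [20 a7 57 d3 0c b4 bc 9c]
D3: mem[0x11..0x13] <- [57 d3 0c]
query mem[0x0f]=0xb4, mem[0x12]=0xd3, mem[0x29]=0x0a, mem[0x05]=0xb6

MEM[0x0f,0x12,0x29,0x05] = b4 d3 0a b6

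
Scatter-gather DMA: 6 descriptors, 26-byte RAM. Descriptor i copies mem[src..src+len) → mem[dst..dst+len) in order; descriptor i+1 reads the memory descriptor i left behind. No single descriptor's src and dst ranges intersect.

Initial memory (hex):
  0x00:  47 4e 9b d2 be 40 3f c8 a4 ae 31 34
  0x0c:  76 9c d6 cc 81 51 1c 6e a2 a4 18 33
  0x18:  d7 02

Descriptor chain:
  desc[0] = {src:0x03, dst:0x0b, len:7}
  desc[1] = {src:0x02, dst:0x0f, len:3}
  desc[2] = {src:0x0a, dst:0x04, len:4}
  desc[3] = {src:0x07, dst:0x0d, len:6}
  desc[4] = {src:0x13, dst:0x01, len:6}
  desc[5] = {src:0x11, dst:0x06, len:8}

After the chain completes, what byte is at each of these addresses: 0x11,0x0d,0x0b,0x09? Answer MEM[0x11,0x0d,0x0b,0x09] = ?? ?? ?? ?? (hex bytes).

MEM[0x11,0x0d,0x0b,0x09] = d2 d7 18 a2

[0] 0x03->0x0b len=7 : d2 be 40 3f c8 a4 ae
[1] 0x02->0x0f len=3 : 9b d2 be
[2] 0x0a->0x04 len=4 : 31 d2 be 40
[3] 0x07->0x0d len=6 : 40 a4 ae 31 d2 be
[4] 0x13->0x01 len=6 : 6e a2 a4 18 33 d7
[5] 0x11->0x06 len=8 : d2 be 6e a2 a4 18 33 d7
query mem[0x11]=0xd2, mem[0x0d]=0xd7, mem[0x0b]=0x18, mem[0x09]=0xa2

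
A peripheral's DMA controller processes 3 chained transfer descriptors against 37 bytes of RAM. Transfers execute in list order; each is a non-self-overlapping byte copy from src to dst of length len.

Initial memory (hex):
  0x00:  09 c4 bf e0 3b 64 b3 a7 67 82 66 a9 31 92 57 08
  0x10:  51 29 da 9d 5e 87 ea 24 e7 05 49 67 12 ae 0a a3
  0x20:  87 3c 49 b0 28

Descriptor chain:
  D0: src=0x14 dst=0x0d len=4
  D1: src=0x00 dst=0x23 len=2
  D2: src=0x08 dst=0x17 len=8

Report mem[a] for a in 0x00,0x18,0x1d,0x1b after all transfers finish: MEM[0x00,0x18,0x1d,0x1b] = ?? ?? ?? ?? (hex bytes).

[0] 0x14->0x0d len=4 : 5e 87 ea 24
[1] 0x00->0x23 len=2 : 09 c4
[2] 0x08->0x17 len=8 : 67 82 66 a9 31 5e 87 ea
query mem[0x00]=0x09, mem[0x18]=0x82, mem[0x1d]=0x87, mem[0x1b]=0x31

MEM[0x00,0x18,0x1d,0x1b] = 09 82 87 31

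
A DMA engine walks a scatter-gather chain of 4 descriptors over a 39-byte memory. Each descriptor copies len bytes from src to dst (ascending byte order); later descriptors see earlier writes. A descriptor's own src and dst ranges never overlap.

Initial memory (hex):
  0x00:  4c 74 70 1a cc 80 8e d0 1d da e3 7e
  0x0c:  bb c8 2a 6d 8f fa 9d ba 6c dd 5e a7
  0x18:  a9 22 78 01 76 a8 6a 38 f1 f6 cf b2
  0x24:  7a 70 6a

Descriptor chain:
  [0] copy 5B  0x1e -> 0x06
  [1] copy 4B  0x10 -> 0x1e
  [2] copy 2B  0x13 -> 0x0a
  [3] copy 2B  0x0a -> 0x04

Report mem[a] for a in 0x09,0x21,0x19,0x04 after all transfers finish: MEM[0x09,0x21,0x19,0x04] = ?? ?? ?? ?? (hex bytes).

MEM[0x09,0x21,0x19,0x04] = f6 ba 22 ba

[0] 0x1e->0x06 len=5 : 6a 38 f1 f6 cf
[1] 0x10->0x1e len=4 : 8f fa 9d ba
[2] 0x13->0x0a len=2 : ba 6c
[3] 0x0a->0x04 len=2 : ba 6c
query mem[0x09]=0xf6, mem[0x21]=0xba, mem[0x19]=0x22, mem[0x04]=0xba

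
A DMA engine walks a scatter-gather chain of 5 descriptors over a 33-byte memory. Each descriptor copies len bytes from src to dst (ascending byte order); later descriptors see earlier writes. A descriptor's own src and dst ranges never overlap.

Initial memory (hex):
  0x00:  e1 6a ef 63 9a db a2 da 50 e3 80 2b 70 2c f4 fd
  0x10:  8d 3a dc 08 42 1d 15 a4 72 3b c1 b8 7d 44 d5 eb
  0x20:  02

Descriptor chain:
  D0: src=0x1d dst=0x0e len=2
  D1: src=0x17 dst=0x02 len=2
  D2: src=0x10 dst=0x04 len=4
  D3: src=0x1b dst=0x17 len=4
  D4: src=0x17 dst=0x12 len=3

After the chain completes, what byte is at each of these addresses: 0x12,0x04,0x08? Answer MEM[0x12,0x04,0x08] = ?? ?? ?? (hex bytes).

MEM[0x12,0x04,0x08] = b8 8d 50

[0] 0x1d->0x0e len=2 : 44 d5
[1] 0x17->0x02 len=2 : a4 72
[2] 0x10->0x04 len=4 : 8d 3a dc 08
[3] 0x1b->0x17 len=4 : b8 7d 44 d5
[4] 0x17->0x12 len=3 : b8 7d 44
query mem[0x12]=0xb8, mem[0x04]=0x8d, mem[0x08]=0x50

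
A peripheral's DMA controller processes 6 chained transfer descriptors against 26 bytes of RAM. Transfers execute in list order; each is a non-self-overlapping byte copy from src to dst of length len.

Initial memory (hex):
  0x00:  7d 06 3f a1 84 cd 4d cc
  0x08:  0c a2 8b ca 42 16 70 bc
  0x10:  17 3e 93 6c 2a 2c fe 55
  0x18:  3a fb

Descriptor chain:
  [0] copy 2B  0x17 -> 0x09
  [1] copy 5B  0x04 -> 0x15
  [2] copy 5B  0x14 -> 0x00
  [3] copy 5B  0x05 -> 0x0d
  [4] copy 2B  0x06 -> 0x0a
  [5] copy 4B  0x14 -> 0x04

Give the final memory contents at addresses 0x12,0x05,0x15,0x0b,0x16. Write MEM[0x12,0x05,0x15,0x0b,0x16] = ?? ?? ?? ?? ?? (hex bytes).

D0: mem[0x09..0x0a] <- [55 3a]
D1: mem[0x15..0x19] <- [84 cd 4d cc 0c]
D2: mem[0x00..0x04] <- [2a 84 cd 4d cc]
D3: mem[0x0d..0x11] <- [cd 4d cc 0c 55]
D4: mem[0x0a..0x0b] <- [4d cc]
D5: mem[0x04..0x07] <- [2a 84 cd 4d]
query mem[0x12]=0x93, mem[0x05]=0x84, mem[0x15]=0x84, mem[0x0b]=0xcc, mem[0x16]=0xcd

MEM[0x12,0x05,0x15,0x0b,0x16] = 93 84 84 cc cd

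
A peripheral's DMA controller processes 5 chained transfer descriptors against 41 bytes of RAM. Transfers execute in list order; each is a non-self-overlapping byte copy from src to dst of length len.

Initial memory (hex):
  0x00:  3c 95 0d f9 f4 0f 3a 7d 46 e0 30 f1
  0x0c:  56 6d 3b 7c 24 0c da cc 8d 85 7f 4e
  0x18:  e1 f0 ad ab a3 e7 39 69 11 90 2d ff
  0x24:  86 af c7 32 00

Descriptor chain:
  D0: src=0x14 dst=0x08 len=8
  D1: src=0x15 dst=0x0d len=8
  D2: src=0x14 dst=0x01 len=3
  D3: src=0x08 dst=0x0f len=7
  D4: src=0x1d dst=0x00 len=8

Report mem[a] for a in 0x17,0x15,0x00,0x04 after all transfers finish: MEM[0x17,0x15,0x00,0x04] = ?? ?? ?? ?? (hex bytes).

#0 dst[0x08+8] := {0x8d,0x85,0x7f,0x4e,0xe1,0xf0,0xad,0xab}
#1 dst[0x0d+8] := {0x85,0x7f,0x4e,0xe1,0xf0,0xad,0xab,0xa3}
#2 dst[0x01+3] := {0xa3,0x85,0x7f}
#3 dst[0x0f+7] := {0x8d,0x85,0x7f,0x4e,0xe1,0x85,0x7f}
#4 dst[0x00+8] := {0xe7,0x39,0x69,0x11,0x90,0x2d,0xff,0x86}
query mem[0x17]=0x4e, mem[0x15]=0x7f, mem[0x00]=0xe7, mem[0x04]=0x90

MEM[0x17,0x15,0x00,0x04] = 4e 7f e7 90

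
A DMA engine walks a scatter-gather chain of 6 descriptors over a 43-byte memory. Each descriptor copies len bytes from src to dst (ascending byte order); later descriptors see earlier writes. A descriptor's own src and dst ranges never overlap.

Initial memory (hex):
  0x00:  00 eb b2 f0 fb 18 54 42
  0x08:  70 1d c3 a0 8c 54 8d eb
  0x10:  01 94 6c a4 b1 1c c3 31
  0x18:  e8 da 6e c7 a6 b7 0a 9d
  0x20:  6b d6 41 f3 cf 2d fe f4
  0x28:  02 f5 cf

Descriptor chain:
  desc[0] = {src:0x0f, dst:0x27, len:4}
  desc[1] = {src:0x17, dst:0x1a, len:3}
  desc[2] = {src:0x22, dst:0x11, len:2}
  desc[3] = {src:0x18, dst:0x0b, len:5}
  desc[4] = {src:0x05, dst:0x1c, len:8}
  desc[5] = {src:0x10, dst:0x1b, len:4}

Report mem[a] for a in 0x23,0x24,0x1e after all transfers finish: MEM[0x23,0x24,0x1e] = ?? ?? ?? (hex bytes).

MEM[0x23,0x24,0x1e] = da cf a4

#0 dst[0x27+4] := {0xeb,0x01,0x94,0x6c}
#1 dst[0x1a+3] := {0x31,0xe8,0xda}
#2 dst[0x11+2] := {0x41,0xf3}
#3 dst[0x0b+5] := {0xe8,0xda,0x31,0xe8,0xda}
#4 dst[0x1c+8] := {0x18,0x54,0x42,0x70,0x1d,0xc3,0xe8,0xda}
#5 dst[0x1b+4] := {0x01,0x41,0xf3,0xa4}
query mem[0x23]=0xda, mem[0x24]=0xcf, mem[0x1e]=0xa4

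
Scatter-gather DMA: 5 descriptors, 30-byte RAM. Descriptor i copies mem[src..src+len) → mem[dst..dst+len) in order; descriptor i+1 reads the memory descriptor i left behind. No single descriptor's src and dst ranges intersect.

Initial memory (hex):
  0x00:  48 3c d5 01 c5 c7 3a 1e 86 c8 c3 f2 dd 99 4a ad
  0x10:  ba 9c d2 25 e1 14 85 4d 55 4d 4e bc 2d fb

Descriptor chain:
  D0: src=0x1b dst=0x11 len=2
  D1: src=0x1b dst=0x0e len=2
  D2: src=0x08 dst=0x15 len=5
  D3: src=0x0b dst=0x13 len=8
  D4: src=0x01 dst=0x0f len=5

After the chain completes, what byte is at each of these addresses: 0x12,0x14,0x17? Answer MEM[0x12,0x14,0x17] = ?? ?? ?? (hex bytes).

  after D0: wrote 2B at 0x11 = bc2d
  after D1: wrote 2B at 0x0e = bc2d
  after D2: wrote 5B at 0x15 = 86c8c3f2dd
  after D3: wrote 8B at 0x13 = f2dd99bc2dbabc2d
  after D4: wrote 5B at 0x0f = 3cd501c5c7
query mem[0x12]=0xc5, mem[0x14]=0xdd, mem[0x17]=0x2d

MEM[0x12,0x14,0x17] = c5 dd 2d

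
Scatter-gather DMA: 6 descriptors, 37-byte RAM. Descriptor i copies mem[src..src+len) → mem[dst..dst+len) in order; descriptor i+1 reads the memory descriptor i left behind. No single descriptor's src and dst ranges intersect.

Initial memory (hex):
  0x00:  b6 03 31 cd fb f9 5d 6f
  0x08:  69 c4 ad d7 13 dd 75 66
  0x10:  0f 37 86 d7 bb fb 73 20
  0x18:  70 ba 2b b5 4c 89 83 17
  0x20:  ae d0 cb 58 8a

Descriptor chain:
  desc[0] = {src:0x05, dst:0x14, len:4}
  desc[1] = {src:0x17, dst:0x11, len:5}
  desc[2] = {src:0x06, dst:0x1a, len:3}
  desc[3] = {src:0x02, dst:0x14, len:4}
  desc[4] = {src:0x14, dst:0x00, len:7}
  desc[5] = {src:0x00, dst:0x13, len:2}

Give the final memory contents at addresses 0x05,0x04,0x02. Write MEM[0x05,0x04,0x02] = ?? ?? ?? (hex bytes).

  after D0: wrote 4B at 0x14 = f95d6f69
  after D1: wrote 5B at 0x11 = 6970ba2bb5
  after D2: wrote 3B at 0x1a = 5d6f69
  after D3: wrote 4B at 0x14 = 31cdfbf9
  after D4: wrote 7B at 0x00 = 31cdfbf970ba5d
  after D5: wrote 2B at 0x13 = 31cd
query mem[0x05]=0xba, mem[0x04]=0x70, mem[0x02]=0xfb

MEM[0x05,0x04,0x02] = ba 70 fb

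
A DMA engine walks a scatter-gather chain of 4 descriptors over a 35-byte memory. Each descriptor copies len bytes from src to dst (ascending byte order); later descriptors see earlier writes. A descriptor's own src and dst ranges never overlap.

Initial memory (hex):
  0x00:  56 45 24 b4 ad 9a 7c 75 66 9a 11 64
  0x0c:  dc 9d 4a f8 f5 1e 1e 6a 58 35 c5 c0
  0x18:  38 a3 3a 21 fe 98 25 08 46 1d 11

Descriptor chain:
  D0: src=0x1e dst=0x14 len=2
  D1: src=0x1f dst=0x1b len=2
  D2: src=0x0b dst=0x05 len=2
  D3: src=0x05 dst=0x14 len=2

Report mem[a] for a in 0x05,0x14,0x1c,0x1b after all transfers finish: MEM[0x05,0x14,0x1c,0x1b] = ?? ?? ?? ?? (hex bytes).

MEM[0x05,0x14,0x1c,0x1b] = 64 64 46 08

  after D0: wrote 2B at 0x14 = 2508
  after D1: wrote 2B at 0x1b = 0846
  after D2: wrote 2B at 0x05 = 64dc
  after D3: wrote 2B at 0x14 = 64dc
query mem[0x05]=0x64, mem[0x14]=0x64, mem[0x1c]=0x46, mem[0x1b]=0x08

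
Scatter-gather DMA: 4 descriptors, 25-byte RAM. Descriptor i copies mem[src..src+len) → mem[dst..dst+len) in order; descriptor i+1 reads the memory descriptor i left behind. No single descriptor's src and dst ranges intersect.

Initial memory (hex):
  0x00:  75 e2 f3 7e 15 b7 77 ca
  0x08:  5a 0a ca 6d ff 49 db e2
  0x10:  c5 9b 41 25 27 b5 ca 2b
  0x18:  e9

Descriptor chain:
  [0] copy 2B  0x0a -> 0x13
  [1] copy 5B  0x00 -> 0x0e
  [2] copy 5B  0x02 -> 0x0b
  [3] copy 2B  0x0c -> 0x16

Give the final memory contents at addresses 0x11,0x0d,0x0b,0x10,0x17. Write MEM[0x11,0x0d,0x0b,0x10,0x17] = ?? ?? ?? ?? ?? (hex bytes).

MEM[0x11,0x0d,0x0b,0x10,0x17] = 7e 15 f3 f3 15

D0: mem[0x13..0x14] <- [ca 6d]
D1: mem[0x0e..0x12] <- [75 e2 f3 7e 15]
D2: mem[0x0b..0x0f] <- [f3 7e 15 b7 77]
D3: mem[0x16..0x17] <- [7e 15]
query mem[0x11]=0x7e, mem[0x0d]=0x15, mem[0x0b]=0xf3, mem[0x10]=0xf3, mem[0x17]=0x15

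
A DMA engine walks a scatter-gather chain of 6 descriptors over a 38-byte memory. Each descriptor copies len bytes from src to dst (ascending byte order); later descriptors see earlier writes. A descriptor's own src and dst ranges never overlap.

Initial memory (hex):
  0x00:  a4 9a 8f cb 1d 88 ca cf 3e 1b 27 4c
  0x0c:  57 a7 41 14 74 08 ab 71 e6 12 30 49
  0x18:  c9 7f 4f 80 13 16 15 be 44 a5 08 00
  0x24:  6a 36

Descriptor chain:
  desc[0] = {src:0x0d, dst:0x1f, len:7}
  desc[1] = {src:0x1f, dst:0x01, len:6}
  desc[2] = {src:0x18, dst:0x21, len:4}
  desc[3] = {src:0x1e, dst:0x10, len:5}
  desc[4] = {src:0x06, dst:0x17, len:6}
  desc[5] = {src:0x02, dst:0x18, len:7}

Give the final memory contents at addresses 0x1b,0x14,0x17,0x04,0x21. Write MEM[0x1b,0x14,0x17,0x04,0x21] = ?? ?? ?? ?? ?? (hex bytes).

MEM[0x1b,0x14,0x17,0x04,0x21] = 08 7f ab 74 c9

  after D0: wrote 7B at 0x1f = a741147408ab71
  after D1: wrote 6B at 0x01 = a741147408ab
  after D2: wrote 4B at 0x21 = c97f4f80
  after D3: wrote 5B at 0x10 = 15a741c97f
  after D4: wrote 6B at 0x17 = abcf3e1b274c
  after D5: wrote 7B at 0x18 = 41147408abcf3e
query mem[0x1b]=0x08, mem[0x14]=0x7f, mem[0x17]=0xab, mem[0x04]=0x74, mem[0x21]=0xc9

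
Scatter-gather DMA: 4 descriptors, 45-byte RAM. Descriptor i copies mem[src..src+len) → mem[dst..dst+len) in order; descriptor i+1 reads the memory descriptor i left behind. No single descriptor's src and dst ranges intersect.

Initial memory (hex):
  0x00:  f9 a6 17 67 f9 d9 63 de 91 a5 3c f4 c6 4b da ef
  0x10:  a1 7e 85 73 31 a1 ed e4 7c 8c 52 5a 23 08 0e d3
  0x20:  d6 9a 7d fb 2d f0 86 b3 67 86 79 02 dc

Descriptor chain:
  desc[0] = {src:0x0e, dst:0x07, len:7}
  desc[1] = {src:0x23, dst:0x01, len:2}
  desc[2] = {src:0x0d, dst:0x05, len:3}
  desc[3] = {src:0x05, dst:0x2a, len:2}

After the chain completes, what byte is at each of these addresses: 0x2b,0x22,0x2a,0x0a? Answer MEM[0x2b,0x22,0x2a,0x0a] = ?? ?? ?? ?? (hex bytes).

  after D0: wrote 7B at 0x07 = daefa17e857331
  after D1: wrote 2B at 0x01 = fb2d
  after D2: wrote 3B at 0x05 = 31daef
  after D3: wrote 2B at 0x2a = 31da
query mem[0x2b]=0xda, mem[0x22]=0x7d, mem[0x2a]=0x31, mem[0x0a]=0x7e

MEM[0x2b,0x22,0x2a,0x0a] = da 7d 31 7e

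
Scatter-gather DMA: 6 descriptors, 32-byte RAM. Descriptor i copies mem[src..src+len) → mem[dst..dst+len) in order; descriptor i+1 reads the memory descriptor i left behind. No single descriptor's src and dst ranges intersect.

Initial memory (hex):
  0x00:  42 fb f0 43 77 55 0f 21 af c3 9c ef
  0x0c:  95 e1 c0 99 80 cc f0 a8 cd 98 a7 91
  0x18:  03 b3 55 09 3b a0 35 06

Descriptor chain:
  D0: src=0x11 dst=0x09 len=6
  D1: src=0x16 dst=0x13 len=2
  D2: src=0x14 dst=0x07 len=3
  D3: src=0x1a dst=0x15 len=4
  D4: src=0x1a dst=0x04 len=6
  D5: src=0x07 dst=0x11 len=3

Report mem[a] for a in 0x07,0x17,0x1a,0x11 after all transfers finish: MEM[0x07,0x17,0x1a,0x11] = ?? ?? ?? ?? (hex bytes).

  after D0: wrote 6B at 0x09 = ccf0a8cd98a7
  after D1: wrote 2B at 0x13 = a791
  after D2: wrote 3B at 0x07 = 9198a7
  after D3: wrote 4B at 0x15 = 55093ba0
  after D4: wrote 6B at 0x04 = 55093ba03506
  after D5: wrote 3B at 0x11 = a03506
query mem[0x07]=0xa0, mem[0x17]=0x3b, mem[0x1a]=0x55, mem[0x11]=0xa0

MEM[0x07,0x17,0x1a,0x11] = a0 3b 55 a0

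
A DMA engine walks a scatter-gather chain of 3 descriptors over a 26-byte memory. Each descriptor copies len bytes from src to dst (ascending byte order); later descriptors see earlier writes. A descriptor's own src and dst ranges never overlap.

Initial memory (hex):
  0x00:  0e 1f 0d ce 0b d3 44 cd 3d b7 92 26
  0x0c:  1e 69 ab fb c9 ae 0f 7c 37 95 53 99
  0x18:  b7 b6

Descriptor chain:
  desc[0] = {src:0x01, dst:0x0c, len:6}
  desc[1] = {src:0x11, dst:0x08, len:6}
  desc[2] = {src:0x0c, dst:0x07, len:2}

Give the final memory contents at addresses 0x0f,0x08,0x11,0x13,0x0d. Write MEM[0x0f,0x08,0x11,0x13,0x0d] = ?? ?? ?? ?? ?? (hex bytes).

MEM[0x0f,0x08,0x11,0x13,0x0d] = 0b 53 44 7c 53

[0] 0x01->0x0c len=6 : 1f 0d ce 0b d3 44
[1] 0x11->0x08 len=6 : 44 0f 7c 37 95 53
[2] 0x0c->0x07 len=2 : 95 53
query mem[0x0f]=0x0b, mem[0x08]=0x53, mem[0x11]=0x44, mem[0x13]=0x7c, mem[0x0d]=0x53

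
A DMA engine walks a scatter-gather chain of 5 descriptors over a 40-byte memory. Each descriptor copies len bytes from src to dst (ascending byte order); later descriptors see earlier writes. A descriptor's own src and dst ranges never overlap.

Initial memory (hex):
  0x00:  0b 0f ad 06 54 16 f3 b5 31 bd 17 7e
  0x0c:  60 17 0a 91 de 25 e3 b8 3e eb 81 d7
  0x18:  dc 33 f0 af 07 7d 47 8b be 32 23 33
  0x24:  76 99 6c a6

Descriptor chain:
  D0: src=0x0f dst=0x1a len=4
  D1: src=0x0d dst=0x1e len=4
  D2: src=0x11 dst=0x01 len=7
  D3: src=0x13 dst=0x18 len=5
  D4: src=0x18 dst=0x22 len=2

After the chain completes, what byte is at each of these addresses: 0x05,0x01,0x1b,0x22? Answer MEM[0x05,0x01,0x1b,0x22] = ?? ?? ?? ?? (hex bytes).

MEM[0x05,0x01,0x1b,0x22] = eb 25 81 b8

[0] 0x0f->0x1a len=4 : 91 de 25 e3
[1] 0x0d->0x1e len=4 : 17 0a 91 de
[2] 0x11->0x01 len=7 : 25 e3 b8 3e eb 81 d7
[3] 0x13->0x18 len=5 : b8 3e eb 81 d7
[4] 0x18->0x22 len=2 : b8 3e
query mem[0x05]=0xeb, mem[0x01]=0x25, mem[0x1b]=0x81, mem[0x22]=0xb8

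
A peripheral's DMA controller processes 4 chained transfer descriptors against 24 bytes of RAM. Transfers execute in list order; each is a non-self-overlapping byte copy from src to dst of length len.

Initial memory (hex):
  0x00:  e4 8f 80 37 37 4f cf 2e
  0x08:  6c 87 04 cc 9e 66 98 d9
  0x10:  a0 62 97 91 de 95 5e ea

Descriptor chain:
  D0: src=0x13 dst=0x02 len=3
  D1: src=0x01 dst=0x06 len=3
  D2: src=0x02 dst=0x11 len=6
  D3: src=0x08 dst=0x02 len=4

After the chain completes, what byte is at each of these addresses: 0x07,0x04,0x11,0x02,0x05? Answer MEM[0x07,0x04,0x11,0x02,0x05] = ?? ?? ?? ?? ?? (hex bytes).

[0] 0x13->0x02 len=3 : 91 de 95
[1] 0x01->0x06 len=3 : 8f 91 de
[2] 0x02->0x11 len=6 : 91 de 95 4f 8f 91
[3] 0x08->0x02 len=4 : de 87 04 cc
query mem[0x07]=0x91, mem[0x04]=0x04, mem[0x11]=0x91, mem[0x02]=0xde, mem[0x05]=0xcc

MEM[0x07,0x04,0x11,0x02,0x05] = 91 04 91 de cc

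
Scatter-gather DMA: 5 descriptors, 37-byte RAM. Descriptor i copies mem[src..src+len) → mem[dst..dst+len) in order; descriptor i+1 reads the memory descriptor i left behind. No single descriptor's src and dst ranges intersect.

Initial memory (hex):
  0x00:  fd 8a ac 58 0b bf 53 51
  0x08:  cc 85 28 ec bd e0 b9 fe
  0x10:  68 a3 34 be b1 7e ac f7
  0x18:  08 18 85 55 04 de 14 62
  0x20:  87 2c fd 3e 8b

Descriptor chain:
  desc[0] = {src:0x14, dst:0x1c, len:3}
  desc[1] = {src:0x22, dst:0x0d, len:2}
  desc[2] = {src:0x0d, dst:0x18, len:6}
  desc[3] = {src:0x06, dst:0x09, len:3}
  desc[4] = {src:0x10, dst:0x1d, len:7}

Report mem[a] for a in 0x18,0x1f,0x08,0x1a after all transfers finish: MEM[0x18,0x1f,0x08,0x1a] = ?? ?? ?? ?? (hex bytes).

MEM[0x18,0x1f,0x08,0x1a] = fd 34 cc fe

#0 dst[0x1c+3] := {0xb1,0x7e,0xac}
#1 dst[0x0d+2] := {0xfd,0x3e}
#2 dst[0x18+6] := {0xfd,0x3e,0xfe,0x68,0xa3,0x34}
#3 dst[0x09+3] := {0x53,0x51,0xcc}
#4 dst[0x1d+7] := {0x68,0xa3,0x34,0xbe,0xb1,0x7e,0xac}
query mem[0x18]=0xfd, mem[0x1f]=0x34, mem[0x08]=0xcc, mem[0x1a]=0xfe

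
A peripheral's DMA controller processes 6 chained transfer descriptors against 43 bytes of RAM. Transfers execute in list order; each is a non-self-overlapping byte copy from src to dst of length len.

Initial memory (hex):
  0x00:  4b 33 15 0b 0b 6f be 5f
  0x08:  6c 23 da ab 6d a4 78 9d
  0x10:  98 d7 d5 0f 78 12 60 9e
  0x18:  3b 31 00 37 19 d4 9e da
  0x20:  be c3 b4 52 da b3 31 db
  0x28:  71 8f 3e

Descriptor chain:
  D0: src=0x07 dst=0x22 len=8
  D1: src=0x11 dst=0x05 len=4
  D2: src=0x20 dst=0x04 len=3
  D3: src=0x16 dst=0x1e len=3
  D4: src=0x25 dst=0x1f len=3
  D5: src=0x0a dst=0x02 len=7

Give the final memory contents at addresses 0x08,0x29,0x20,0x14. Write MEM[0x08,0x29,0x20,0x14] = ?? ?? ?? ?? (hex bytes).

D0: mem[0x22..0x29] <- [5f 6c 23 da ab 6d a4 78]
D1: mem[0x05..0x08] <- [d7 d5 0f 78]
D2: mem[0x04..0x06] <- [be c3 5f]
D3: mem[0x1e..0x20] <- [60 9e 3b]
D4: mem[0x1f..0x21] <- [da ab 6d]
D5: mem[0x02..0x08] <- [da ab 6d a4 78 9d 98]
query mem[0x08]=0x98, mem[0x29]=0x78, mem[0x20]=0xab, mem[0x14]=0x78

MEM[0x08,0x29,0x20,0x14] = 98 78 ab 78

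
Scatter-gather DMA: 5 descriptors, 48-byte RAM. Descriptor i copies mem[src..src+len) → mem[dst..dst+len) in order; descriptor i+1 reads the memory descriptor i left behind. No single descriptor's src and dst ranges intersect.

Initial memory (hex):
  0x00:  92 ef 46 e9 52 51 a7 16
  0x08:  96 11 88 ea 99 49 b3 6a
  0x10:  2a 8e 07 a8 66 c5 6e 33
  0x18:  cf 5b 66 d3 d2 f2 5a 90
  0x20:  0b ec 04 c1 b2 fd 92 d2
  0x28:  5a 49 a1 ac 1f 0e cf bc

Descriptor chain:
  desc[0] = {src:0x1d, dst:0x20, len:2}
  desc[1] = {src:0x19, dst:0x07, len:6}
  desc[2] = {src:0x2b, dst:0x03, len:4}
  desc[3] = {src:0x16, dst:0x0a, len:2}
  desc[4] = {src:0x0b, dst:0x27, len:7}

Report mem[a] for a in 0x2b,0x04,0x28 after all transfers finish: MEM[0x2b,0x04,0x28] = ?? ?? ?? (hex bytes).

MEM[0x2b,0x04,0x28] = 6a 1f 5a

  after D0: wrote 2B at 0x20 = f25a
  after D1: wrote 6B at 0x07 = 5b66d3d2f25a
  after D2: wrote 4B at 0x03 = ac1f0ecf
  after D3: wrote 2B at 0x0a = 6e33
  after D4: wrote 7B at 0x27 = 335a49b36a2a8e
query mem[0x2b]=0x6a, mem[0x04]=0x1f, mem[0x28]=0x5a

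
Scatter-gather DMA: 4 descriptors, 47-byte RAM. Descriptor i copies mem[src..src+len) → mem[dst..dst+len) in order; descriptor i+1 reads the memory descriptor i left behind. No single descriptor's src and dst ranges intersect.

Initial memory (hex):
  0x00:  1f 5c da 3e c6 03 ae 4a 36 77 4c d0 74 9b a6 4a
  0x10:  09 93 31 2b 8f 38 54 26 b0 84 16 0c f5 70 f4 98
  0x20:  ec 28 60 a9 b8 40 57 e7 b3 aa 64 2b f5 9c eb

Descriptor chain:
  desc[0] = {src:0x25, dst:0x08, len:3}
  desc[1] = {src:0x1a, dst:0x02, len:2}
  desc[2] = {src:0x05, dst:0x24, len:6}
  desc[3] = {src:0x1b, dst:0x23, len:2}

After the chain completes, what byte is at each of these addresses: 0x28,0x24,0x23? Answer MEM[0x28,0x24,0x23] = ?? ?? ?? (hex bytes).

MEM[0x28,0x24,0x23] = 57 f5 0c

[0] 0x25->0x08 len=3 : 40 57 e7
[1] 0x1a->0x02 len=2 : 16 0c
[2] 0x05->0x24 len=6 : 03 ae 4a 40 57 e7
[3] 0x1b->0x23 len=2 : 0c f5
query mem[0x28]=0x57, mem[0x24]=0xf5, mem[0x23]=0x0c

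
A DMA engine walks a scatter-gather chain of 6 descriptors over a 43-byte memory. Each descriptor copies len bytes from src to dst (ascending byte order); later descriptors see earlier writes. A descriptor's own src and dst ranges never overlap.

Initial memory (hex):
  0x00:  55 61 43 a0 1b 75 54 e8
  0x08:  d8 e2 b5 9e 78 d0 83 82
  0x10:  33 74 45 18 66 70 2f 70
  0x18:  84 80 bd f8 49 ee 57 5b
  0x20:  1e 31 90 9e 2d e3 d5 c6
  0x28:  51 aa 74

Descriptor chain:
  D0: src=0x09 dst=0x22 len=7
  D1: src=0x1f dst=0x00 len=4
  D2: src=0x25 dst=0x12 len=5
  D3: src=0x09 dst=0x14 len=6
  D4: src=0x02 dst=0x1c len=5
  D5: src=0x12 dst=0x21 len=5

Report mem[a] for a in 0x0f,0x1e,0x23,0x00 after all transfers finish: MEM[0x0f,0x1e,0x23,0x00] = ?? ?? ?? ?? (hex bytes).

#0 dst[0x22+7] := {0xe2,0xb5,0x9e,0x78,0xd0,0x83,0x82}
#1 dst[0x00+4] := {0x5b,0x1e,0x31,0xe2}
#2 dst[0x12+5] := {0x78,0xd0,0x83,0x82,0xaa}
#3 dst[0x14+6] := {0xe2,0xb5,0x9e,0x78,0xd0,0x83}
#4 dst[0x1c+5] := {0x31,0xe2,0x1b,0x75,0x54}
#5 dst[0x21+5] := {0x78,0xd0,0xe2,0xb5,0x9e}
query mem[0x0f]=0x82, mem[0x1e]=0x1b, mem[0x23]=0xe2, mem[0x00]=0x5b

MEM[0x0f,0x1e,0x23,0x00] = 82 1b e2 5b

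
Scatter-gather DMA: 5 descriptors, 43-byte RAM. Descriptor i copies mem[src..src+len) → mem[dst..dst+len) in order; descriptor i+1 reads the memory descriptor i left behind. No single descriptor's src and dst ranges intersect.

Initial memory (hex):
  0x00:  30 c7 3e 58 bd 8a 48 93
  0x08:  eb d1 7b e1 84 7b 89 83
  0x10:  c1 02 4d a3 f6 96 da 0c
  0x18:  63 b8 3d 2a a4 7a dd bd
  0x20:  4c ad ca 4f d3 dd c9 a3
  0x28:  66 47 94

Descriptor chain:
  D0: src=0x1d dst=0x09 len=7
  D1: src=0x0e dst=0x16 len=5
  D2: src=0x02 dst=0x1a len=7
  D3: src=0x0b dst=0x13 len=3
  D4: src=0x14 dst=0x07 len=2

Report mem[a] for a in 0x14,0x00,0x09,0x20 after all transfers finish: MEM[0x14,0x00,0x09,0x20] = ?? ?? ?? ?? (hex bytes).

MEM[0x14,0x00,0x09,0x20] = 4c 30 7a eb

[0] 0x1d->0x09 len=7 : 7a dd bd 4c ad ca 4f
[1] 0x0e->0x16 len=5 : ca 4f c1 02 4d
[2] 0x02->0x1a len=7 : 3e 58 bd 8a 48 93 eb
[3] 0x0b->0x13 len=3 : bd 4c ad
[4] 0x14->0x07 len=2 : 4c ad
query mem[0x14]=0x4c, mem[0x00]=0x30, mem[0x09]=0x7a, mem[0x20]=0xeb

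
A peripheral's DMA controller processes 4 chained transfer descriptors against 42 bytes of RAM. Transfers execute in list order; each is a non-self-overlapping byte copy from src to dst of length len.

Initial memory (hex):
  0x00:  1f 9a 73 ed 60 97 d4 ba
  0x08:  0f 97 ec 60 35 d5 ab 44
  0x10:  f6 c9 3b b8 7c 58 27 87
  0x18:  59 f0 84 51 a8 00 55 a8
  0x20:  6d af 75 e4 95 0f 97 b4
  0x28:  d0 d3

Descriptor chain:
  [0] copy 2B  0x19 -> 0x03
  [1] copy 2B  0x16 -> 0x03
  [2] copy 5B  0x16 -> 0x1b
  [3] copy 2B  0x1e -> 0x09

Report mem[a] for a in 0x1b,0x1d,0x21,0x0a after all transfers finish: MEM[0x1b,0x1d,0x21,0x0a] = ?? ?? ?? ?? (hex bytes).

MEM[0x1b,0x1d,0x21,0x0a] = 27 59 af 84

  after D0: wrote 2B at 0x03 = f084
  after D1: wrote 2B at 0x03 = 2787
  after D2: wrote 5B at 0x1b = 278759f084
  after D3: wrote 2B at 0x09 = f084
query mem[0x1b]=0x27, mem[0x1d]=0x59, mem[0x21]=0xaf, mem[0x0a]=0x84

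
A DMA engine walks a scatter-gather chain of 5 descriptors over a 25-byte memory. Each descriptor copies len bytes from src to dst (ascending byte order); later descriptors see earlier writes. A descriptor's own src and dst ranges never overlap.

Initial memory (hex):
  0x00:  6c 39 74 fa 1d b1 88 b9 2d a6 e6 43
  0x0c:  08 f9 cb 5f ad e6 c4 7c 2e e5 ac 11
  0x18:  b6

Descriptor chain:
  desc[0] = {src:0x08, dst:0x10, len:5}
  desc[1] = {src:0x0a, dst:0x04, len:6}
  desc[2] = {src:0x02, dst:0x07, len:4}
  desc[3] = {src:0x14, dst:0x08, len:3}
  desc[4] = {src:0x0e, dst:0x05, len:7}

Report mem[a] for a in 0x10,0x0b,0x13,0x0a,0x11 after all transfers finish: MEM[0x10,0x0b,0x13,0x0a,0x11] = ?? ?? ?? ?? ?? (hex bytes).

D0: mem[0x10..0x14] <- [2d a6 e6 43 08]
D1: mem[0x04..0x09] <- [e6 43 08 f9 cb 5f]
D2: mem[0x07..0x0a] <- [74 fa e6 43]
D3: mem[0x08..0x0a] <- [08 e5 ac]
D4: mem[0x05..0x0b] <- [cb 5f 2d a6 e6 43 08]
query mem[0x10]=0x2d, mem[0x0b]=0x08, mem[0x13]=0x43, mem[0x0a]=0x43, mem[0x11]=0xa6

MEM[0x10,0x0b,0x13,0x0a,0x11] = 2d 08 43 43 a6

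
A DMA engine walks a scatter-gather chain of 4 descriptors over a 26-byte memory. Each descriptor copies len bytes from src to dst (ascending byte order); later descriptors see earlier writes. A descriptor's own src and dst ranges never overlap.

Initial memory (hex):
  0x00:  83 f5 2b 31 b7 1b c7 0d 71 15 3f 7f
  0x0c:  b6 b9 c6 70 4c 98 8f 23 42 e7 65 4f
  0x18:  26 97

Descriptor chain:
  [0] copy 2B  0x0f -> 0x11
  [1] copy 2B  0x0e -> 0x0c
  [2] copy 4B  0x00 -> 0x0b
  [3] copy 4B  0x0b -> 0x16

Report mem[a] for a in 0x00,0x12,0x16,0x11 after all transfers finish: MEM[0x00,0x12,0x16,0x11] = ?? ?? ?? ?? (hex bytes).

MEM[0x00,0x12,0x16,0x11] = 83 4c 83 70

[0] 0x0f->0x11 len=2 : 70 4c
[1] 0x0e->0x0c len=2 : c6 70
[2] 0x00->0x0b len=4 : 83 f5 2b 31
[3] 0x0b->0x16 len=4 : 83 f5 2b 31
query mem[0x00]=0x83, mem[0x12]=0x4c, mem[0x16]=0x83, mem[0x11]=0x70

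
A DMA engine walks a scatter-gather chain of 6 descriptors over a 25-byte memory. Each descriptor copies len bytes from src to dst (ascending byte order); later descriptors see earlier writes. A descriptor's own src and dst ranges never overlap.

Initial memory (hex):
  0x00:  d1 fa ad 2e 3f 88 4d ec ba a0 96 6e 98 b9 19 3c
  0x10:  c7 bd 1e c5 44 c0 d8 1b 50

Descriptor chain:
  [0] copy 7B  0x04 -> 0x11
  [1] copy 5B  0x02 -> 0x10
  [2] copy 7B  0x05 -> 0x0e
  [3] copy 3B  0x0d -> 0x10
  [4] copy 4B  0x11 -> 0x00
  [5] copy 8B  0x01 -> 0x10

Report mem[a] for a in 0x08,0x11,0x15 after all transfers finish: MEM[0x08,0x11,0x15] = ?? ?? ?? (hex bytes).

MEM[0x08,0x11,0x15] = ba 96 4d

[0] 0x04->0x11 len=7 : 3f 88 4d ec ba a0 96
[1] 0x02->0x10 len=5 : ad 2e 3f 88 4d
[2] 0x05->0x0e len=7 : 88 4d ec ba a0 96 6e
[3] 0x0d->0x10 len=3 : b9 88 4d
[4] 0x11->0x00 len=4 : 88 4d 96 6e
[5] 0x01->0x10 len=8 : 4d 96 6e 3f 88 4d ec ba
query mem[0x08]=0xba, mem[0x11]=0x96, mem[0x15]=0x4d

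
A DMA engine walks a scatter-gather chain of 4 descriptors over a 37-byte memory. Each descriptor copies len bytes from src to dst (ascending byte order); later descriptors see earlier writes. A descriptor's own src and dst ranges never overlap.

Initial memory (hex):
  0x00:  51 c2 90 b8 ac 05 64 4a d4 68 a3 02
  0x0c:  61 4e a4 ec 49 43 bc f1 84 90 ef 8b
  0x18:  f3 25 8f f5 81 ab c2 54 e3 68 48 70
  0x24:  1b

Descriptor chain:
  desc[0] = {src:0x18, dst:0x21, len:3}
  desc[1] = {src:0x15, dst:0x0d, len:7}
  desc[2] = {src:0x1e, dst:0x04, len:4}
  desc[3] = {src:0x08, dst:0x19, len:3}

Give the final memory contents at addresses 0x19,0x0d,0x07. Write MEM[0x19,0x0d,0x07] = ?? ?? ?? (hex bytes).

[0] 0x18->0x21 len=3 : f3 25 8f
[1] 0x15->0x0d len=7 : 90 ef 8b f3 25 8f f5
[2] 0x1e->0x04 len=4 : c2 54 e3 f3
[3] 0x08->0x19 len=3 : d4 68 a3
query mem[0x19]=0xd4, mem[0x0d]=0x90, mem[0x07]=0xf3

MEM[0x19,0x0d,0x07] = d4 90 f3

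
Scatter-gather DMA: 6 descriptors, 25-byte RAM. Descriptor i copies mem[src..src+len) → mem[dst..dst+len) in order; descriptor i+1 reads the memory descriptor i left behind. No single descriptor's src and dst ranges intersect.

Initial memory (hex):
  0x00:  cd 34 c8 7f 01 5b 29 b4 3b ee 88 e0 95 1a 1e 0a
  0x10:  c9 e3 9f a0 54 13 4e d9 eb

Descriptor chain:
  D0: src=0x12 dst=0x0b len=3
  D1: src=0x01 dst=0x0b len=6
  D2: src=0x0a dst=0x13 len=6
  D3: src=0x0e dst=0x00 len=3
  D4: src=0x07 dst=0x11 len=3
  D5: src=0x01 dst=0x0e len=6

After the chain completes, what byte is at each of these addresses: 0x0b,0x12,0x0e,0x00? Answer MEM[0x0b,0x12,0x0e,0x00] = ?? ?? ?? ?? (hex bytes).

#0 dst[0x0b+3] := {0x9f,0xa0,0x54}
#1 dst[0x0b+6] := {0x34,0xc8,0x7f,0x01,0x5b,0x29}
#2 dst[0x13+6] := {0x88,0x34,0xc8,0x7f,0x01,0x5b}
#3 dst[0x00+3] := {0x01,0x5b,0x29}
#4 dst[0x11+3] := {0xb4,0x3b,0xee}
#5 dst[0x0e+6] := {0x5b,0x29,0x7f,0x01,0x5b,0x29}
query mem[0x0b]=0x34, mem[0x12]=0x5b, mem[0x0e]=0x5b, mem[0x00]=0x01

MEM[0x0b,0x12,0x0e,0x00] = 34 5b 5b 01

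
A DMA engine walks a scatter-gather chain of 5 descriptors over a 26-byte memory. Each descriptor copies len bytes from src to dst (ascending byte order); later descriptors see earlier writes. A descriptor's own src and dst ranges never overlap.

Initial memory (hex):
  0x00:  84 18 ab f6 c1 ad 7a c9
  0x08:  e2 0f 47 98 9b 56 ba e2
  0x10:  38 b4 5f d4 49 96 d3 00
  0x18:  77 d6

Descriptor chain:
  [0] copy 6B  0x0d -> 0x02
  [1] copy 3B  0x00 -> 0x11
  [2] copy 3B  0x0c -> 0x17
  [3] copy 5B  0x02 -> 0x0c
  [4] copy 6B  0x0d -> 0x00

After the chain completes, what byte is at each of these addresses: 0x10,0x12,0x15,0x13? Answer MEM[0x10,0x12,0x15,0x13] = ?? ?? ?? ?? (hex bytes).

MEM[0x10,0x12,0x15,0x13] = b4 18 96 56

D0: mem[0x02..0x07] <- [56 ba e2 38 b4 5f]
D1: mem[0x11..0x13] <- [84 18 56]
D2: mem[0x17..0x19] <- [9b 56 ba]
D3: mem[0x0c..0x10] <- [56 ba e2 38 b4]
D4: mem[0x00..0x05] <- [ba e2 38 b4 84 18]
query mem[0x10]=0xb4, mem[0x12]=0x18, mem[0x15]=0x96, mem[0x13]=0x56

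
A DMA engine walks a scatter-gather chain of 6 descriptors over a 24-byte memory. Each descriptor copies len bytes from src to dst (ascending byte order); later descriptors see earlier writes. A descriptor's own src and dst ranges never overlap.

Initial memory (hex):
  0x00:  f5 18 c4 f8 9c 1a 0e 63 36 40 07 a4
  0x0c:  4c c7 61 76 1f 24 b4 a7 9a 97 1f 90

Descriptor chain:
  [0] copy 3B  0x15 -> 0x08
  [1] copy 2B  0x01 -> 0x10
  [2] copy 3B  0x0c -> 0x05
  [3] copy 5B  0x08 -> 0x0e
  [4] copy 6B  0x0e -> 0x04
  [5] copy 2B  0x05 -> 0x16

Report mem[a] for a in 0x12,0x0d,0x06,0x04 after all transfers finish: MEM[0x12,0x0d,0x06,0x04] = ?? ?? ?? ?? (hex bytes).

MEM[0x12,0x0d,0x06,0x04] = 4c c7 90 97

[0] 0x15->0x08 len=3 : 97 1f 90
[1] 0x01->0x10 len=2 : 18 c4
[2] 0x0c->0x05 len=3 : 4c c7 61
[3] 0x08->0x0e len=5 : 97 1f 90 a4 4c
[4] 0x0e->0x04 len=6 : 97 1f 90 a4 4c a7
[5] 0x05->0x16 len=2 : 1f 90
query mem[0x12]=0x4c, mem[0x0d]=0xc7, mem[0x06]=0x90, mem[0x04]=0x97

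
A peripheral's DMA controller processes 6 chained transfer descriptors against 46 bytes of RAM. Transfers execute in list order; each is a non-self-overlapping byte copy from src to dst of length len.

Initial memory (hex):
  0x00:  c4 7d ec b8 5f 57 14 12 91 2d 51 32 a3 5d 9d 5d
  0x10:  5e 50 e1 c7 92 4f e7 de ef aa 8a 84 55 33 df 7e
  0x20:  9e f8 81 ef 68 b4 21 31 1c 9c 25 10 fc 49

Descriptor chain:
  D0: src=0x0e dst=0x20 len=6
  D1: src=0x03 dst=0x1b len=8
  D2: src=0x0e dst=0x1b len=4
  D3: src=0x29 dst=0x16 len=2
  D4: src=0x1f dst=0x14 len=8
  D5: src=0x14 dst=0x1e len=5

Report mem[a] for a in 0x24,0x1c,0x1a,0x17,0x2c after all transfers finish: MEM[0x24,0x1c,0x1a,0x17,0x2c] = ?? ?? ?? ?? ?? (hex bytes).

MEM[0x24,0x1c,0x1a,0x17,0x2c] = e1 5d c7 51 fc

#0 dst[0x20+6] := {0x9d,0x5d,0x5e,0x50,0xe1,0xc7}
#1 dst[0x1b+8] := {0xb8,0x5f,0x57,0x14,0x12,0x91,0x2d,0x51}
#2 dst[0x1b+4] := {0x9d,0x5d,0x5e,0x50}
#3 dst[0x16+2] := {0x9c,0x25}
#4 dst[0x14+8] := {0x12,0x91,0x2d,0x51,0x50,0xe1,0xc7,0x21}
#5 dst[0x1e+5] := {0x12,0x91,0x2d,0x51,0x50}
query mem[0x24]=0xe1, mem[0x1c]=0x5d, mem[0x1a]=0xc7, mem[0x17]=0x51, mem[0x2c]=0xfc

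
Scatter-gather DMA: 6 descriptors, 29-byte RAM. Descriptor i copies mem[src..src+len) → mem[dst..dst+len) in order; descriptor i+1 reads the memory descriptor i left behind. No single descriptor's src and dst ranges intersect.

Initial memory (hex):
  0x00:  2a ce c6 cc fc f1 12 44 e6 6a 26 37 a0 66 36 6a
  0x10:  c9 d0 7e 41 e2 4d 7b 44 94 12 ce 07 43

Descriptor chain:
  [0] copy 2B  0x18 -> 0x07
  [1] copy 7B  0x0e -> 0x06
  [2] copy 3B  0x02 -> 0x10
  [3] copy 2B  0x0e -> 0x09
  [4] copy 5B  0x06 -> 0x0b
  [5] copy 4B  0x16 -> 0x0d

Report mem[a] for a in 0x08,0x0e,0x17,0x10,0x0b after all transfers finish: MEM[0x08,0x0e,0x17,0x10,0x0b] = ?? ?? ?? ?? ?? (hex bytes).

MEM[0x08,0x0e,0x17,0x10,0x0b] = c9 44 44 12 36

D0: mem[0x07..0x08] <- [94 12]
D1: mem[0x06..0x0c] <- [36 6a c9 d0 7e 41 e2]
D2: mem[0x10..0x12] <- [c6 cc fc]
D3: mem[0x09..0x0a] <- [36 6a]
D4: mem[0x0b..0x0f] <- [36 6a c9 36 6a]
D5: mem[0x0d..0x10] <- [7b 44 94 12]
query mem[0x08]=0xc9, mem[0x0e]=0x44, mem[0x17]=0x44, mem[0x10]=0x12, mem[0x0b]=0x36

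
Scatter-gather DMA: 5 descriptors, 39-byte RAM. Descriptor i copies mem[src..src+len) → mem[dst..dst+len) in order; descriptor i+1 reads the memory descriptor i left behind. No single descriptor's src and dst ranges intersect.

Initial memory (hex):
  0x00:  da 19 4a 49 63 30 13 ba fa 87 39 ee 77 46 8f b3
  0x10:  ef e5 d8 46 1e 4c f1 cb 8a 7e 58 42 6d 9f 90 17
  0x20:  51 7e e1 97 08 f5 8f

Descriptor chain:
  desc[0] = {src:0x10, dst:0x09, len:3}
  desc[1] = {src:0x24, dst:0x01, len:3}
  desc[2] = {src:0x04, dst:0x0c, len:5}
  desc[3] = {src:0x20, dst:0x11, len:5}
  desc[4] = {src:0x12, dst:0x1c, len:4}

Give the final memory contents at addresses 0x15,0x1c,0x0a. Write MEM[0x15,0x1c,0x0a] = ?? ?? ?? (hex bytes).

D0: mem[0x09..0x0b] <- [ef e5 d8]
D1: mem[0x01..0x03] <- [08 f5 8f]
D2: mem[0x0c..0x10] <- [63 30 13 ba fa]
D3: mem[0x11..0x15] <- [51 7e e1 97 08]
D4: mem[0x1c..0x1f] <- [7e e1 97 08]
query mem[0x15]=0x08, mem[0x1c]=0x7e, mem[0x0a]=0xe5

MEM[0x15,0x1c,0x0a] = 08 7e e5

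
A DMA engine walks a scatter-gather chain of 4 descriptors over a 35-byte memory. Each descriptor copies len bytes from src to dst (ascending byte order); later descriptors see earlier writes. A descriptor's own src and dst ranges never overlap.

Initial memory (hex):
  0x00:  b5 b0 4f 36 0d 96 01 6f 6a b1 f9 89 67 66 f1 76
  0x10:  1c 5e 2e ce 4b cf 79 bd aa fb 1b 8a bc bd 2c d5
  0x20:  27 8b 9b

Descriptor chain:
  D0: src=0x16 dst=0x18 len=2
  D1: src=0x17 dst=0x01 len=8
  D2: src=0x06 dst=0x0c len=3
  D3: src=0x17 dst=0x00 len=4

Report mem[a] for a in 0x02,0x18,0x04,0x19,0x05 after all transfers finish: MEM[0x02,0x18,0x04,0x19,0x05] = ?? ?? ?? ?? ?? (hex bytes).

#0 dst[0x18+2] := {0x79,0xbd}
#1 dst[0x01+8] := {0xbd,0x79,0xbd,0x1b,0x8a,0xbc,0xbd,0x2c}
#2 dst[0x0c+3] := {0xbc,0xbd,0x2c}
#3 dst[0x00+4] := {0xbd,0x79,0xbd,0x1b}
query mem[0x02]=0xbd, mem[0x18]=0x79, mem[0x04]=0x1b, mem[0x19]=0xbd, mem[0x05]=0x8a

MEM[0x02,0x18,0x04,0x19,0x05] = bd 79 1b bd 8a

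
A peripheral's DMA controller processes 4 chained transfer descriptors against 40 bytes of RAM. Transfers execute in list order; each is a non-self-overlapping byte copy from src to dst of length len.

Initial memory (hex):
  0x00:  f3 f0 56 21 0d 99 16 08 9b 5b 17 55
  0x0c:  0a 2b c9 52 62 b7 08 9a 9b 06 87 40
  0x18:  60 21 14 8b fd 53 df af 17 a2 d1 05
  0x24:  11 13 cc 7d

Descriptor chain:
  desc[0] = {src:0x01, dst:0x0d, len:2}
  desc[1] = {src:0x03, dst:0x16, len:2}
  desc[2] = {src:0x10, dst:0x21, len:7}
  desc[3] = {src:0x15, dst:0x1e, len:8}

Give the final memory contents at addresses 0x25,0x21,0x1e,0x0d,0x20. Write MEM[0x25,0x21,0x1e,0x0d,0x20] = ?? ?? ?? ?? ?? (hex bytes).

[0] 0x01->0x0d len=2 : f0 56
[1] 0x03->0x16 len=2 : 21 0d
[2] 0x10->0x21 len=7 : 62 b7 08 9a 9b 06 21
[3] 0x15->0x1e len=8 : 06 21 0d 60 21 14 8b fd
query mem[0x25]=0xfd, mem[0x21]=0x60, mem[0x1e]=0x06, mem[0x0d]=0xf0, mem[0x20]=0x0d

MEM[0x25,0x21,0x1e,0x0d,0x20] = fd 60 06 f0 0d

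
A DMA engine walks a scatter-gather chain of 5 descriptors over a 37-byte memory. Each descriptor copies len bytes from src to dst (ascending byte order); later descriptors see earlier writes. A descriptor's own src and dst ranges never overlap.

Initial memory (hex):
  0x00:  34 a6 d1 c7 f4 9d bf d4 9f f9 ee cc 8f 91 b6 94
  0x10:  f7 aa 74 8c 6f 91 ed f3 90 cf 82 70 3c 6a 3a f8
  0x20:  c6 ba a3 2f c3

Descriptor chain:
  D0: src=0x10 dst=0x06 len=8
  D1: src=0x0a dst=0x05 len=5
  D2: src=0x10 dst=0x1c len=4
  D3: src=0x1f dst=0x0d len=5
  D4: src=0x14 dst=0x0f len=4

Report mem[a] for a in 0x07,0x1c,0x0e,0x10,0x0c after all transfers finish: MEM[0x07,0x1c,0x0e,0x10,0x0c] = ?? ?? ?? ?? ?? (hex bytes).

D0: mem[0x06..0x0d] <- [f7 aa 74 8c 6f 91 ed f3]
D1: mem[0x05..0x09] <- [6f 91 ed f3 b6]
D2: mem[0x1c..0x1f] <- [f7 aa 74 8c]
D3: mem[0x0d..0x11] <- [8c c6 ba a3 2f]
D4: mem[0x0f..0x12] <- [6f 91 ed f3]
query mem[0x07]=0xed, mem[0x1c]=0xf7, mem[0x0e]=0xc6, mem[0x10]=0x91, mem[0x0c]=0xed

MEM[0x07,0x1c,0x0e,0x10,0x0c] = ed f7 c6 91 ed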